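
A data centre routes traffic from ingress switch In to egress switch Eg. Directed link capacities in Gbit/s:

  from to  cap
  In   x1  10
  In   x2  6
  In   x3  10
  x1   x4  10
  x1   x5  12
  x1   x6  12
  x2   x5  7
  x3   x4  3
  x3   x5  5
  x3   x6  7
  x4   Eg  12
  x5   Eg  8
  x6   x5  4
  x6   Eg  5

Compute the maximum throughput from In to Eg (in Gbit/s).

25

Augment In→x1→x4→Eg: bottleneck 10, flow now 10.
Augment In→x2→x5→Eg: bottleneck 6, flow now 16.
Augment In→x3→x4→Eg: bottleneck 2, flow now 18.
Augment In→x3→x5→Eg: bottleneck 2, flow now 20.
Augment In→x3→x6→Eg: bottleneck 5, flow now 25.
No augmenting path remains; maximum flow = 25.
In the residual graph, reachable from In: {In, x1, x2, x3, x4, x5, x6}.
Min-cut edges: x4→Eg (12), x5→Eg (8), x6→Eg (5); capacity 12 + 8 + 5 = 25.
This cut is saturated, so no flow can exceed 25.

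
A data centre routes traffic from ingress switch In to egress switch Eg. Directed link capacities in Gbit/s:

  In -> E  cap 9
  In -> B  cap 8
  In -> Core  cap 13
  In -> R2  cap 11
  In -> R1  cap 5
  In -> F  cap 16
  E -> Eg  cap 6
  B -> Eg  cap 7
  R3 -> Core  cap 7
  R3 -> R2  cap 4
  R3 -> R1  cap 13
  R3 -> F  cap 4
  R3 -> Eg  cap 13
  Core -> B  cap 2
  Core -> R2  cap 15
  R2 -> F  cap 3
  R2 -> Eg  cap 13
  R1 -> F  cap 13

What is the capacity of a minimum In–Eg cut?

Augment In→E→Eg: bottleneck 6, flow now 6.
Augment In→B→Eg: bottleneck 7, flow now 13.
Augment In→R2→Eg: bottleneck 11, flow now 24.
Augment In→Core→R2→Eg: bottleneck 2, flow now 26.
No augmenting path remains; maximum flow = 26.
By max-flow min-cut, the minimum cut capacity equals the max flow.
In the residual graph, reachable from In: {In, E, B, Core, R2, R1, F}.
Min-cut edges: E→Eg (6), B→Eg (7), R2→Eg (13); capacity 6 + 7 + 13 = 26.

26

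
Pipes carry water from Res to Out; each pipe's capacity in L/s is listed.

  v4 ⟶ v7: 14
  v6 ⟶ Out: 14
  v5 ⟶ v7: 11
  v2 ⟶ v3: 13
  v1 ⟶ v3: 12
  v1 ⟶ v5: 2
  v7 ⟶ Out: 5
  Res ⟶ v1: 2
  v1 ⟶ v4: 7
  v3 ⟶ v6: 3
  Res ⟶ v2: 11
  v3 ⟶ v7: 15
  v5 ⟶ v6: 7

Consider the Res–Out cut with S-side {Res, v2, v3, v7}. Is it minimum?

Yes — it is a minimum cut (capacity 10).

Given cut capacity: 2 + 3 + 5 = 10.
Augment Res→v1→v3→v6→Out: bottleneck 2, flow now 2.
Augment Res→v2→v3→v6→Out: bottleneck 1, flow now 3.
Augment Res→v2→v3→v7→Out: bottleneck 5, flow now 8.
Augment Res→v2→v3→v1→v5→v6→Out: bottleneck 2, flow now 10. (uses reverse residual edge)
No augmenting path remains; maximum flow = 10.
Cut capacity 10 equals the max flow, so it is a minimum cut.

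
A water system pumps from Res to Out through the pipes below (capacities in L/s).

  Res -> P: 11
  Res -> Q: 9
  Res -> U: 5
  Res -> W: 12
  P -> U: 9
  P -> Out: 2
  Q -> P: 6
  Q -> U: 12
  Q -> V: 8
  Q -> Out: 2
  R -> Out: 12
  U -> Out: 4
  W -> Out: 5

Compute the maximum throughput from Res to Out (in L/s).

13

Augment Res→P→Out: bottleneck 2, flow now 2.
Augment Res→Q→Out: bottleneck 2, flow now 4.
Augment Res→U→Out: bottleneck 4, flow now 8.
Augment Res→W→Out: bottleneck 5, flow now 13.
No augmenting path remains; maximum flow = 13.
In the residual graph, reachable from Res: {Res, P, Q, U, V, W}.
Min-cut edges: P→Out (2), Q→Out (2), U→Out (4), W→Out (5); capacity 2 + 2 + 4 + 5 = 13.
This cut is saturated, so no flow can exceed 13.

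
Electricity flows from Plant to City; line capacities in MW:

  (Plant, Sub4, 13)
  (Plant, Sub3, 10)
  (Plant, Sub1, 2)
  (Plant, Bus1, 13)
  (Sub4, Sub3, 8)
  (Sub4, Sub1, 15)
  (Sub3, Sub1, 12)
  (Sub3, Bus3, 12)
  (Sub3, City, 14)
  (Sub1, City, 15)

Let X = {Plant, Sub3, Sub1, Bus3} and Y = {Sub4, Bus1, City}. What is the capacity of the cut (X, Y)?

Edges leaving {Plant, Sub3, Sub1, Bus3}: Plant→Sub4 (13), Plant→Bus1 (13), Sub3→City (14), Sub1→City (15).
Cut capacity = 13 + 13 + 14 + 15 = 55.

55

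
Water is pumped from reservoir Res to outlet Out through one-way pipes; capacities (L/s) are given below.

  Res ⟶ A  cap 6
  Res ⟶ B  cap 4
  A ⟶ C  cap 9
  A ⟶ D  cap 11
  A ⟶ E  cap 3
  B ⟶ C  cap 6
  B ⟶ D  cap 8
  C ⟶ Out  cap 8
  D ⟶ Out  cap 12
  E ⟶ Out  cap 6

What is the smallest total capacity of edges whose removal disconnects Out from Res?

Augment Res→A→C→Out: bottleneck 6, flow now 6.
Augment Res→B→C→Out: bottleneck 2, flow now 8.
Augment Res→B→D→Out: bottleneck 2, flow now 10.
No augmenting path remains; maximum flow = 10.
By max-flow min-cut, the minimum cut capacity equals the max flow.
In the residual graph, reachable from Res: {Res}.
Min-cut edges: Res→A (6), Res→B (4); capacity 6 + 4 = 10.

10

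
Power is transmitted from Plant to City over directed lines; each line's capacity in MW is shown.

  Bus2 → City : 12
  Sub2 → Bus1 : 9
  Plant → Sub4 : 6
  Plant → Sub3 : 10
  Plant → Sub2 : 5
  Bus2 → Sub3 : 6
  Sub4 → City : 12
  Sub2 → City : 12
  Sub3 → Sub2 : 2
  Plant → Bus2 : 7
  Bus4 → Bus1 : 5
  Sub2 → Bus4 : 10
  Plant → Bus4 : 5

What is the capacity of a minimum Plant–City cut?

Augment Plant→Bus2→City: bottleneck 7, flow now 7.
Augment Plant→Sub4→City: bottleneck 6, flow now 13.
Augment Plant→Sub2→City: bottleneck 5, flow now 18.
Augment Plant→Sub3→Sub2→City: bottleneck 2, flow now 20.
No augmenting path remains; maximum flow = 20.
By max-flow min-cut, the minimum cut capacity equals the max flow.
In the residual graph, reachable from Plant: {Plant, Sub3, Bus4, Bus1}.
Min-cut edges: Plant→Bus2 (7), Plant→Sub4 (6), Plant→Sub2 (5), Sub3→Sub2 (2); capacity 7 + 6 + 5 + 2 = 20.

20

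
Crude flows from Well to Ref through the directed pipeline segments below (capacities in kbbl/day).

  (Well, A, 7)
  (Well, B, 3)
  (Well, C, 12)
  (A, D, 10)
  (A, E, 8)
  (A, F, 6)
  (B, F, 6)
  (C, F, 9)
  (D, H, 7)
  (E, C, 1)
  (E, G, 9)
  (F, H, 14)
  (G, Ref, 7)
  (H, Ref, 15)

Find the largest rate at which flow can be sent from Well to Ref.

Augment Well→A→D→H→Ref: bottleneck 7, flow now 7.
Augment Well→B→F→H→Ref: bottleneck 3, flow now 10.
Augment Well→C→F→H→Ref: bottleneck 5, flow now 15.
Augment Well→C→F→H→D→A→E→G→Ref: bottleneck 4, flow now 19. (uses reverse residual edge)
No augmenting path remains; maximum flow = 19.
In the residual graph, reachable from Well: {Well, C}.
Min-cut edges: Well→A (7), Well→B (3), C→F (9); capacity 7 + 3 + 9 = 19.
This cut is saturated, so no flow can exceed 19.

19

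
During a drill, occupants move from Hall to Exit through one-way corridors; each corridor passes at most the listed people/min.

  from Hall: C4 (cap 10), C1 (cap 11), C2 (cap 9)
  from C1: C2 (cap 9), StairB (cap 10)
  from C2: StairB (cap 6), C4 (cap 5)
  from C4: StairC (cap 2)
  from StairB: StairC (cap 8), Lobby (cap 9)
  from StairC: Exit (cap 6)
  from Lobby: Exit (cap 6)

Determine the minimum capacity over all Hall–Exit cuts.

Augment Hall→C4→StairC→Exit: bottleneck 2, flow now 2.
Augment Hall→C1→StairB→StairC→Exit: bottleneck 4, flow now 6.
Augment Hall→C1→StairB→Lobby→Exit: bottleneck 6, flow now 12.
No augmenting path remains; maximum flow = 12.
By max-flow min-cut, the minimum cut capacity equals the max flow.
In the residual graph, reachable from Hall: {Hall, C1, C2, C4, StairB, StairC, Lobby}.
Min-cut edges: StairC→Exit (6), Lobby→Exit (6); capacity 6 + 6 = 12.

12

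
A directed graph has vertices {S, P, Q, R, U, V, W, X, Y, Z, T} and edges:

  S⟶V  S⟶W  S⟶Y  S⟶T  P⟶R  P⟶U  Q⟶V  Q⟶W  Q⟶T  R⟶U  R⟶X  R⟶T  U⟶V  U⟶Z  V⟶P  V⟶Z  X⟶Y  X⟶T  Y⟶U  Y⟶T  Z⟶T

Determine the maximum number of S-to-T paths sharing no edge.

Assign every edge capacity 1; by Menger, the answer equals the max flow.
Path S→T (+1); total 1.
Path S→Y→T (+1); total 2.
Path S→V→Z→T (+1); total 3.
No residual S→T path; max flow = 3.
Certifying cut of size 3: {S→T, S→V, S→Y}.

3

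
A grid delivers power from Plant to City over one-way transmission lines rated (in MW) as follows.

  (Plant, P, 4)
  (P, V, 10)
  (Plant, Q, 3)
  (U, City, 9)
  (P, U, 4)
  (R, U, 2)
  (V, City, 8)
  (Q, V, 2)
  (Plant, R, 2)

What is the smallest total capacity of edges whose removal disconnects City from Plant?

Augment Plant→P→U→City: bottleneck 4, flow now 4.
Augment Plant→Q→V→City: bottleneck 2, flow now 6.
Augment Plant→R→U→City: bottleneck 2, flow now 8.
No augmenting path remains; maximum flow = 8.
By max-flow min-cut, the minimum cut capacity equals the max flow.
In the residual graph, reachable from Plant: {Plant, Q}.
Min-cut edges: Plant→P (4), Plant→R (2), Q→V (2); capacity 4 + 2 + 2 = 8.

8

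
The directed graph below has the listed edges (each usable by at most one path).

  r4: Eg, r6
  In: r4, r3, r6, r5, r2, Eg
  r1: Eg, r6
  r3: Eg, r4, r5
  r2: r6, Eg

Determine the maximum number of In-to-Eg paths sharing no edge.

Assign every edge capacity 1; by Menger, the answer equals the max flow.
Path In→Eg (+1); total 1.
Path In→r2→Eg (+1); total 2.
Path In→r3→Eg (+1); total 3.
Path In→r4→Eg (+1); total 4.
No residual In→Eg path; max flow = 4.
Certifying cut of size 4: {In→Eg, In→r2, In→r3, In→r4}.

4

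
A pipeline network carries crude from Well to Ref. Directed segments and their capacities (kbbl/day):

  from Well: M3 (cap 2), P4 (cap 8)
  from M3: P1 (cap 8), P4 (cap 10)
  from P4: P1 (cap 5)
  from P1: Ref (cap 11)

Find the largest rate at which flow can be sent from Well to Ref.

Augment Well→M3→P1→Ref: bottleneck 2, flow now 2.
Augment Well→P4→P1→Ref: bottleneck 5, flow now 7.
No augmenting path remains; maximum flow = 7.
In the residual graph, reachable from Well: {Well, P4}.
Min-cut edges: Well→M3 (2), P4→P1 (5); capacity 2 + 5 = 7.
This cut is saturated, so no flow can exceed 7.

7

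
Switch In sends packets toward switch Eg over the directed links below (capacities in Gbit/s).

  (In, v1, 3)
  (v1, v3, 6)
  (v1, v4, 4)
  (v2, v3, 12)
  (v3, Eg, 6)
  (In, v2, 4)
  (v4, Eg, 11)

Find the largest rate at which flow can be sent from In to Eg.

7

Augment In→v1→v3→Eg: bottleneck 3, flow now 3.
Augment In→v2→v3→Eg: bottleneck 3, flow now 6.
Augment In→v2→v3→v1→v4→Eg: bottleneck 1, flow now 7. (uses reverse residual edge)
No augmenting path remains; maximum flow = 7.
In the residual graph, reachable from In: {In}.
Min-cut edges: In→v1 (3), In→v2 (4); capacity 3 + 4 = 7.
This cut is saturated, so no flow can exceed 7.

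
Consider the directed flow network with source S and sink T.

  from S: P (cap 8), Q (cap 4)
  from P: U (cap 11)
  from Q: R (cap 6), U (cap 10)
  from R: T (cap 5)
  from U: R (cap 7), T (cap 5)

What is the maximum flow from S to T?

10

Augment S→P→U→T: bottleneck 5, flow now 5.
Augment S→Q→R→T: bottleneck 4, flow now 9.
Augment S→P→U→R→T: bottleneck 1, flow now 10.
No augmenting path remains; maximum flow = 10.
In the residual graph, reachable from S: {S, P, Q, R, U}.
Min-cut edges: R→T (5), U→T (5); capacity 5 + 5 = 10.
This cut is saturated, so no flow can exceed 10.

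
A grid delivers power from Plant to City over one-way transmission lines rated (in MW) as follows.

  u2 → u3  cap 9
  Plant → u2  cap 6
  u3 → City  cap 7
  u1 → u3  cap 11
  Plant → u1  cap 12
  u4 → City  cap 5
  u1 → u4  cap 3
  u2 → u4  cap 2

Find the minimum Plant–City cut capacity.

Augment Plant→u1→u3→City: bottleneck 7, flow now 7.
Augment Plant→u1→u4→City: bottleneck 3, flow now 10.
Augment Plant→u2→u4→City: bottleneck 2, flow now 12.
No augmenting path remains; maximum flow = 12.
By max-flow min-cut, the minimum cut capacity equals the max flow.
In the residual graph, reachable from Plant: {Plant, u1, u2, u3}.
Min-cut edges: u1→u4 (3), u2→u4 (2), u3→City (7); capacity 3 + 2 + 7 = 12.

12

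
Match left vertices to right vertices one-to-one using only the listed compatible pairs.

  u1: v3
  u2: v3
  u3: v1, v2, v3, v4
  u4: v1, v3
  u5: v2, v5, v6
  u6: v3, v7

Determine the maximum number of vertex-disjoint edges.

5

Unit-capacity flow: source→left, listed edges, right→sink; max matching = max flow.
Augmenting path u1→v3 (+1); matched 1.
Augmenting path u3→v1 (+1); matched 2.
Augmenting path u5→v2 (+1); matched 3.
Augmenting path u6→v7 (+1); matched 4.
Augmenting path u4→v1→u3→v4 (+1); matched 5.
No augmenting path remains; maximum matching = 5.
König certificate: {u3, u4, u5, u6, v3} is a vertex cover of size 5 (every listed pair touches it), so no matching can be larger.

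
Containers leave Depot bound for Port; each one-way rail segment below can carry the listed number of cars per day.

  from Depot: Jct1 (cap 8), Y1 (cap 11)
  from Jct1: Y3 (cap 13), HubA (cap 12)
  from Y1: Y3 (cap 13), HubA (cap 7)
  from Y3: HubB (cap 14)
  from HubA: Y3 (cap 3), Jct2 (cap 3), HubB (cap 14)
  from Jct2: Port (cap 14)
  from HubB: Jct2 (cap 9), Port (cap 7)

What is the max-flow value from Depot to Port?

19

Augment Depot→Jct1→Y3→HubB→Port: bottleneck 7, flow now 7.
Augment Depot→Jct1→HubA→Jct2→Port: bottleneck 1, flow now 8.
Augment Depot→Y1→HubA→Jct2→Port: bottleneck 2, flow now 10.
Augment Depot→Y1→Y3→HubB→Jct2→Port: bottleneck 7, flow now 17.
Augment Depot→Y1→HubA→HubB→Jct2→Port: bottleneck 2, flow now 19.
No augmenting path remains; maximum flow = 19.
In the residual graph, reachable from Depot: {Depot}.
Min-cut edges: Depot→Jct1 (8), Depot→Y1 (11); capacity 8 + 11 = 19.
This cut is saturated, so no flow can exceed 19.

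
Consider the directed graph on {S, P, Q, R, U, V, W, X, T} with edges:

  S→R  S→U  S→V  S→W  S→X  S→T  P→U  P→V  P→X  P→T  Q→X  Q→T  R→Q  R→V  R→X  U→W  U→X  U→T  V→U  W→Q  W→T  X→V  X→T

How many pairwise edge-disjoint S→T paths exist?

5

Assign every edge capacity 1; by Menger, the answer equals the max flow.
Path S→T (+1); total 1.
Path S→U→T (+1); total 2.
Path S→W→T (+1); total 3.
Path S→X→T (+1); total 4.
Path S→R→Q→T (+1); total 5.
No residual S→T path; max flow = 5.
Certifying cut of size 5: {Q→T, S→T, U→T, W→T, X→T}.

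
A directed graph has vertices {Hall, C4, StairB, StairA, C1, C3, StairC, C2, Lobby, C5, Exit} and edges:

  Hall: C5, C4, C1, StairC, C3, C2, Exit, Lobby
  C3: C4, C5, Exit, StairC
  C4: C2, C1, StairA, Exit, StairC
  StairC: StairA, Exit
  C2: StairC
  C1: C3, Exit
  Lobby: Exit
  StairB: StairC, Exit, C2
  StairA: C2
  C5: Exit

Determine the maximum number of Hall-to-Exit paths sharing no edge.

Assign every edge capacity 1; by Menger, the answer equals the max flow.
Path Hall→Exit (+1); total 1.
Path Hall→C4→Exit (+1); total 2.
Path Hall→C1→Exit (+1); total 3.
Path Hall→C3→Exit (+1); total 4.
Path Hall→StairC→Exit (+1); total 5.
Path Hall→Lobby→Exit (+1); total 6.
Path Hall→C5→Exit (+1); total 7.
No residual Hall→Exit path; max flow = 7.
Certifying cut of size 7: {Hall→C1, Hall→C3, Hall→C4, Hall→C5, Hall→Exit, Hall→Lobby, StairC→Exit}.

7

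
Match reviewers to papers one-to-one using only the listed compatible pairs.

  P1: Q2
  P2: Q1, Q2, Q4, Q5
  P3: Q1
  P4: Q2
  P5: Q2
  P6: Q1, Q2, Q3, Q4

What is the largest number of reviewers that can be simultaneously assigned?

4

Unit-capacity flow: source→left, listed edges, right→sink; max matching = max flow.
Augmenting path P1→Q2 (+1); matched 1.
Augmenting path P2→Q1 (+1); matched 2.
Augmenting path P6→Q3 (+1); matched 3.
Augmenting path P3→Q1→P2→Q4 (+1); matched 4.
No augmenting path remains; maximum matching = 4.
König certificate: {P2, P3, P6, Q2} is a vertex cover of size 4 (every listed pair touches it), so no matching can be larger.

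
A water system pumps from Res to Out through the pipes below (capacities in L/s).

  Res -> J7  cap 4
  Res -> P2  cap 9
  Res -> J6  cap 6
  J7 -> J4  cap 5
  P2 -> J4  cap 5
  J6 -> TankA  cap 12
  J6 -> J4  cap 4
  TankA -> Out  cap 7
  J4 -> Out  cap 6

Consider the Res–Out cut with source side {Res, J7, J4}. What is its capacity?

21

Edges leaving {Res, J7, J4}: Res→P2 (9), Res→J6 (6), J4→Out (6).
Cut capacity = 9 + 6 + 6 = 21.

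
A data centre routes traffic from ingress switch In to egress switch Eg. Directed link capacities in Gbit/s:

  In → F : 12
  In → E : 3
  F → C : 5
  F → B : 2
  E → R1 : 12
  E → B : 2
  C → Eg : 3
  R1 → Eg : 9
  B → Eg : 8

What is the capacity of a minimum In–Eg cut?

Augment In→F→C→Eg: bottleneck 3, flow now 3.
Augment In→F→B→Eg: bottleneck 2, flow now 5.
Augment In→E→R1→Eg: bottleneck 3, flow now 8.
No augmenting path remains; maximum flow = 8.
By max-flow min-cut, the minimum cut capacity equals the max flow.
In the residual graph, reachable from In: {In, F, C}.
Min-cut edges: In→E (3), F→B (2), C→Eg (3); capacity 3 + 2 + 3 = 8.

8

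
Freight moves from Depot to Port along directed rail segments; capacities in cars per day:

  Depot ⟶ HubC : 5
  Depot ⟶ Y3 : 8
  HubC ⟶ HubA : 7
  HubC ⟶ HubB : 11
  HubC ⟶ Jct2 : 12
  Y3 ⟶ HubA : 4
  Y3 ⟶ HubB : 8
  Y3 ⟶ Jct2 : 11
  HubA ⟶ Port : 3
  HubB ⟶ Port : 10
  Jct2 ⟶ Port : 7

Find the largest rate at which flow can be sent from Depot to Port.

Augment Depot→HubC→HubA→Port: bottleneck 3, flow now 3.
Augment Depot→HubC→HubB→Port: bottleneck 2, flow now 5.
Augment Depot→Y3→HubB→Port: bottleneck 8, flow now 13.
No augmenting path remains; maximum flow = 13.
In the residual graph, reachable from Depot: {Depot}.
Min-cut edges: Depot→HubC (5), Depot→Y3 (8); capacity 5 + 8 = 13.
This cut is saturated, so no flow can exceed 13.

13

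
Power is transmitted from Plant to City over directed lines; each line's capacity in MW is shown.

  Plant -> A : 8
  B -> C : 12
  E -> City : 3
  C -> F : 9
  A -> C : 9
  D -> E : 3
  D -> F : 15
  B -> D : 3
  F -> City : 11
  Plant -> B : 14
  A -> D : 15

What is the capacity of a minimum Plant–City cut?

14

Augment Plant→A→C→F→City: bottleneck 8, flow now 8.
Augment Plant→B→C→F→City: bottleneck 1, flow now 9.
Augment Plant→B→D→E→City: bottleneck 3, flow now 12.
Augment Plant→B→C→A→D→F→City: bottleneck 2, flow now 14. (uses reverse residual edge)
No augmenting path remains; maximum flow = 14.
By max-flow min-cut, the minimum cut capacity equals the max flow.
In the residual graph, reachable from Plant: {Plant, A, B, C, D, F}.
Min-cut edges: D→E (3), F→City (11); capacity 3 + 11 = 14.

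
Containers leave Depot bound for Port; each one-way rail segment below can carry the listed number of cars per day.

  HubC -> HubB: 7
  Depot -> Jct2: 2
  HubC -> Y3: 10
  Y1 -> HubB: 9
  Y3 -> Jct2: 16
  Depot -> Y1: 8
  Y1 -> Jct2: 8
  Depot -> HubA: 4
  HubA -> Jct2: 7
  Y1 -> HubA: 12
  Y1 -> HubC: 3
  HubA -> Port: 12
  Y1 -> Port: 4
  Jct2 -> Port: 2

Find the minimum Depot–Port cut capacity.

14

Augment Depot→Y1→Port: bottleneck 4, flow now 4.
Augment Depot→HubA→Port: bottleneck 4, flow now 8.
Augment Depot→Jct2→Port: bottleneck 2, flow now 10.
Augment Depot→Y1→HubA→Port: bottleneck 4, flow now 14.
No augmenting path remains; maximum flow = 14.
By max-flow min-cut, the minimum cut capacity equals the max flow.
In the residual graph, reachable from Depot: {Depot}.
Min-cut edges: Depot→Y1 (8), Depot→HubA (4), Depot→Jct2 (2); capacity 8 + 4 + 2 = 14.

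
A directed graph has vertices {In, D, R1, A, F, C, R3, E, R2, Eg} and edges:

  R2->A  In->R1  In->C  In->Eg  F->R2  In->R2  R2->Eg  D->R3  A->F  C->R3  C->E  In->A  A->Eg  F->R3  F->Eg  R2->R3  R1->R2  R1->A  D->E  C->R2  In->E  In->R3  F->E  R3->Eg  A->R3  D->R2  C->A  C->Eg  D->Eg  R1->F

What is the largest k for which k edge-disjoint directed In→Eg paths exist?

Assign every edge capacity 1; by Menger, the answer equals the max flow.
Path In→Eg (+1); total 1.
Path In→A→Eg (+1); total 2.
Path In→C→Eg (+1); total 3.
Path In→R3→Eg (+1); total 4.
Path In→R2→Eg (+1); total 5.
Path In→R1→F→Eg (+1); total 6.
No residual In→Eg path; max flow = 6.
Certifying cut of size 6: {In→A, In→C, In→Eg, In→R1, In→R2, In→R3}.

6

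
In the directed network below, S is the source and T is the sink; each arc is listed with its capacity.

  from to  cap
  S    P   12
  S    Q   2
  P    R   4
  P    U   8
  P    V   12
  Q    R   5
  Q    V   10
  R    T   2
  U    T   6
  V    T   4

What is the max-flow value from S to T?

12

Augment S→P→R→T: bottleneck 2, flow now 2.
Augment S→P→U→T: bottleneck 6, flow now 8.
Augment S→P→V→T: bottleneck 4, flow now 12.
No augmenting path remains; maximum flow = 12.
In the residual graph, reachable from S: {S, P, Q, R, U, V}.
Min-cut edges: R→T (2), U→T (6), V→T (4); capacity 2 + 6 + 4 = 12.
This cut is saturated, so no flow can exceed 12.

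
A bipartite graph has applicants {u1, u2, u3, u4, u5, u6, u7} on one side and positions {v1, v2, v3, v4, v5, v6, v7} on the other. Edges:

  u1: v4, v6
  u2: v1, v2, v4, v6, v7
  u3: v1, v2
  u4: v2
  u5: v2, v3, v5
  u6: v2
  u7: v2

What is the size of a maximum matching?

5

Unit-capacity flow: source→left, listed edges, right→sink; max matching = max flow.
Augmenting path u1→v4 (+1); matched 1.
Augmenting path u2→v1 (+1); matched 2.
Augmenting path u3→v2 (+1); matched 3.
Augmenting path u5→v3 (+1); matched 4.
Augmenting path u4→v2→u3→v1→u2→v6 (+1); matched 5.
No augmenting path remains; maximum matching = 5.
König certificate: {u1, u2, u3, u5, v2} is a vertex cover of size 5 (every listed pair touches it), so no matching can be larger.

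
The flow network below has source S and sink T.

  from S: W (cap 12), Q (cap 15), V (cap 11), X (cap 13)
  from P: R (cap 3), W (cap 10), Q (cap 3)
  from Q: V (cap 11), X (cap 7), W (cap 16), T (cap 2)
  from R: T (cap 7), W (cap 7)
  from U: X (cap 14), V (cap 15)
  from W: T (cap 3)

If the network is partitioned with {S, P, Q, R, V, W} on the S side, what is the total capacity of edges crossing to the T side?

32

Edges leaving {S, P, Q, R, V, W}: S→X (13), Q→X (7), Q→T (2), R→T (7), W→T (3).
Cut capacity = 13 + 7 + 2 + 7 + 3 = 32.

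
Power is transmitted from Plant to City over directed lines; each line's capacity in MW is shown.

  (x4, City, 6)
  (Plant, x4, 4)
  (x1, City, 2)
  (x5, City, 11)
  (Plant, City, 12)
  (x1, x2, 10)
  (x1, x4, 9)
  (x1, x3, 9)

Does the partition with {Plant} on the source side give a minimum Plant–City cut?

Given cut capacity: 4 + 12 = 16.
Augment Plant→City: bottleneck 12, flow now 12.
Augment Plant→x4→City: bottleneck 4, flow now 16.
No augmenting path remains; maximum flow = 16.
Cut capacity 16 equals the max flow, so it is a minimum cut.

Yes — it is a minimum cut (capacity 16).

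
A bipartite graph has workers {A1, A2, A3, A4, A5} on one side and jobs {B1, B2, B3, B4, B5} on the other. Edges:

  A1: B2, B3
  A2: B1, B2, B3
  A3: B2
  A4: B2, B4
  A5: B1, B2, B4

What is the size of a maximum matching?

Unit-capacity flow: source→left, listed edges, right→sink; max matching = max flow.
Augmenting path A1→B2 (+1); matched 1.
Augmenting path A2→B1 (+1); matched 2.
Augmenting path A4→B4 (+1); matched 3.
Augmenting path A3→B2→A1→B3 (+1); matched 4.
No augmenting path remains; maximum matching = 4.
König certificate: {B1, B2, B3, B4} is a vertex cover of size 4 (every listed pair touches it), so no matching can be larger.

4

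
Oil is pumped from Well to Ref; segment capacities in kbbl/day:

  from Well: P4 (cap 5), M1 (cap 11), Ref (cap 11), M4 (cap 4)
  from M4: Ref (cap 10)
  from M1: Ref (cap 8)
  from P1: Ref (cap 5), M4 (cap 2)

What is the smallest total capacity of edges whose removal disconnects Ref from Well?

23

Augment Well→Ref: bottleneck 11, flow now 11.
Augment Well→M4→Ref: bottleneck 4, flow now 15.
Augment Well→M1→Ref: bottleneck 8, flow now 23.
No augmenting path remains; maximum flow = 23.
By max-flow min-cut, the minimum cut capacity equals the max flow.
In the residual graph, reachable from Well: {Well, M1, P4}.
Min-cut edges: Well→M4 (4), Well→Ref (11), M1→Ref (8); capacity 4 + 11 + 8 = 23.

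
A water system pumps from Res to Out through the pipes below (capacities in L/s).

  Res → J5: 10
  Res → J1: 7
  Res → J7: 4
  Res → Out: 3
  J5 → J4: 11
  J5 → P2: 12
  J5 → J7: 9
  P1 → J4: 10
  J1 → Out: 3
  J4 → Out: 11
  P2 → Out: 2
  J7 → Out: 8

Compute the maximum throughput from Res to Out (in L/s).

Augment Res→Out: bottleneck 3, flow now 3.
Augment Res→J1→Out: bottleneck 3, flow now 6.
Augment Res→J7→Out: bottleneck 4, flow now 10.
Augment Res→J5→J4→Out: bottleneck 10, flow now 20.
No augmenting path remains; maximum flow = 20.
In the residual graph, reachable from Res: {Res, J1}.
Min-cut edges: Res→J5 (10), Res→J7 (4), Res→Out (3), J1→Out (3); capacity 10 + 4 + 3 + 3 = 20.
This cut is saturated, so no flow can exceed 20.

20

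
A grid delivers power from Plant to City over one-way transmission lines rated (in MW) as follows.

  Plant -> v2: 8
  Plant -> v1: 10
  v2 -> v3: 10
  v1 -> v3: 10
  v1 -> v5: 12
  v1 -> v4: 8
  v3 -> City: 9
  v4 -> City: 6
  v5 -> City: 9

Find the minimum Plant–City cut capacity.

Augment Plant→v1→v3→City: bottleneck 9, flow now 9.
Augment Plant→v1→v4→City: bottleneck 1, flow now 10.
Augment Plant→v2→v3→v1→v4→City: bottleneck 5, flow now 15. (uses reverse residual edge)
Augment Plant→v2→v3→v1→v5→City: bottleneck 3, flow now 18. (uses reverse residual edge)
No augmenting path remains; maximum flow = 18.
By max-flow min-cut, the minimum cut capacity equals the max flow.
In the residual graph, reachable from Plant: {Plant}.
Min-cut edges: Plant→v1 (10), Plant→v2 (8); capacity 10 + 8 = 18.

18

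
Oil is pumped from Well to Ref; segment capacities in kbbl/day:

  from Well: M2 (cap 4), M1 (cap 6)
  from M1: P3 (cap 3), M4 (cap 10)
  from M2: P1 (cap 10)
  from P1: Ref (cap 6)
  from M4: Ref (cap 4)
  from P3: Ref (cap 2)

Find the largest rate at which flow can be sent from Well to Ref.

10

Augment Well→M1→M4→Ref: bottleneck 4, flow now 4.
Augment Well→M1→P3→Ref: bottleneck 2, flow now 6.
Augment Well→M2→P1→Ref: bottleneck 4, flow now 10.
No augmenting path remains; maximum flow = 10.
In the residual graph, reachable from Well: {Well}.
Min-cut edges: Well→M1 (6), Well→M2 (4); capacity 6 + 4 = 10.
This cut is saturated, so no flow can exceed 10.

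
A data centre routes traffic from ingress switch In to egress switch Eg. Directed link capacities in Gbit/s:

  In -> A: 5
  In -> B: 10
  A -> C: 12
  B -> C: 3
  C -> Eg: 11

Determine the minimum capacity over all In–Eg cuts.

8

Augment In→A→C→Eg: bottleneck 5, flow now 5.
Augment In→B→C→Eg: bottleneck 3, flow now 8.
No augmenting path remains; maximum flow = 8.
By max-flow min-cut, the minimum cut capacity equals the max flow.
In the residual graph, reachable from In: {In, B}.
Min-cut edges: In→A (5), B→C (3); capacity 5 + 3 = 8.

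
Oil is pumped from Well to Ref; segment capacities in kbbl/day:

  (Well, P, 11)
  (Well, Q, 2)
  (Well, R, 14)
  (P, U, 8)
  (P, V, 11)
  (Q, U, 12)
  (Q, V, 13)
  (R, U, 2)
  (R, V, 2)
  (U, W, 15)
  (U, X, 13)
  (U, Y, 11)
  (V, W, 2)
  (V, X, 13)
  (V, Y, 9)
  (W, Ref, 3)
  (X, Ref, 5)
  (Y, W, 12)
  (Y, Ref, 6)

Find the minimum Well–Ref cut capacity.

Augment Well→P→U→W→Ref: bottleneck 3, flow now 3.
Augment Well→P→U→X→Ref: bottleneck 5, flow now 8.
Augment Well→P→V→Y→Ref: bottleneck 3, flow now 11.
Augment Well→Q→U→Y→Ref: bottleneck 2, flow now 13.
Augment Well→R→U→Y→Ref: bottleneck 1, flow now 14.
No augmenting path remains; maximum flow = 14.
By max-flow min-cut, the minimum cut capacity equals the max flow.
In the residual graph, reachable from Well: {Well, P, Q, R, U, V, W, X, Y}.
Min-cut edges: W→Ref (3), X→Ref (5), Y→Ref (6); capacity 3 + 5 + 6 = 14.

14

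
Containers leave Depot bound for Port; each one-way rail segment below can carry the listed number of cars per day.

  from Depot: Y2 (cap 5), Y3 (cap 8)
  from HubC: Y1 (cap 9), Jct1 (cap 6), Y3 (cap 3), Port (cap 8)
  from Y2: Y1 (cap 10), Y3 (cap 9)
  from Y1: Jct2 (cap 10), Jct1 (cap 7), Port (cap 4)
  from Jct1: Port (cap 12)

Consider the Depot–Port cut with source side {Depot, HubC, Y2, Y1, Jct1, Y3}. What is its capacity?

Edges leaving {Depot, HubC, Y2, Y1, Jct1, Y3}: HubC→Port (8), Y1→Jct2 (10), Y1→Port (4), Jct1→Port (12).
Cut capacity = 8 + 10 + 4 + 12 = 34.

34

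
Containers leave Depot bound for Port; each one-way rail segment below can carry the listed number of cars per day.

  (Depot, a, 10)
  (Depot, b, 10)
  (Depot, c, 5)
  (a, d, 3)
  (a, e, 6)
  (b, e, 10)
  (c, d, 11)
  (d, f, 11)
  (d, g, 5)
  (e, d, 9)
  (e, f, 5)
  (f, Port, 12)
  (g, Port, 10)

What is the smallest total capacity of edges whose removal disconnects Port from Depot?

17

Augment Depot→a→d→f→Port: bottleneck 3, flow now 3.
Augment Depot→a→e→f→Port: bottleneck 5, flow now 8.
Augment Depot→c→d→f→Port: bottleneck 4, flow now 12.
Augment Depot→c→d→g→Port: bottleneck 1, flow now 13.
Augment Depot→a→e→d→g→Port: bottleneck 1, flow now 14.
Augment Depot→b→e→d→g→Port: bottleneck 3, flow now 17.
No augmenting path remains; maximum flow = 17.
By max-flow min-cut, the minimum cut capacity equals the max flow.
In the residual graph, reachable from Depot: {Depot, a, b, c, d, e, f}.
Min-cut edges: d→g (5), f→Port (12); capacity 5 + 12 = 17.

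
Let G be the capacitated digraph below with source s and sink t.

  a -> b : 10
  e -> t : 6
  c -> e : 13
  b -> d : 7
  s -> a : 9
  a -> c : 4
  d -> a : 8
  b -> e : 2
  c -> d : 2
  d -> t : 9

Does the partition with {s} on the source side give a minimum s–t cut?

Yes — it is a minimum cut (capacity 9).

Given cut capacity: 9 = 9.
Augment s→a→b→d→t: bottleneck 7, flow now 7.
Augment s→a→b→e→t: bottleneck 2, flow now 9.
No augmenting path remains; maximum flow = 9.
Cut capacity 9 equals the max flow, so it is a minimum cut.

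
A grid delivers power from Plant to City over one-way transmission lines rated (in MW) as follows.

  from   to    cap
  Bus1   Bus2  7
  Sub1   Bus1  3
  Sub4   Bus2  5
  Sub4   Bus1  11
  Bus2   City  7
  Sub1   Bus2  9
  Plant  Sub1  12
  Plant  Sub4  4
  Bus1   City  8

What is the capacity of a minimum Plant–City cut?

14

Augment Plant→Sub4→Bus2→City: bottleneck 4, flow now 4.
Augment Plant→Sub1→Bus2→City: bottleneck 3, flow now 7.
Augment Plant→Sub1→Bus1→City: bottleneck 3, flow now 10.
Augment Plant→Sub1→Bus2→Sub4→Bus1→City: bottleneck 4, flow now 14. (uses reverse residual edge)
No augmenting path remains; maximum flow = 14.
By max-flow min-cut, the minimum cut capacity equals the max flow.
In the residual graph, reachable from Plant: {Plant, Sub1, Bus2}.
Min-cut edges: Plant→Sub4 (4), Sub1→Bus1 (3), Bus2→City (7); capacity 4 + 3 + 7 = 14.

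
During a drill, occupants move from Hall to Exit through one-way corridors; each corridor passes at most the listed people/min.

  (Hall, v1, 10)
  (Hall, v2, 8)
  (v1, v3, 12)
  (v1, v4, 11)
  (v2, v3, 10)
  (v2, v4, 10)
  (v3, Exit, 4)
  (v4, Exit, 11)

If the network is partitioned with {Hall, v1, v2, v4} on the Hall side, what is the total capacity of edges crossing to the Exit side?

33

Edges leaving {Hall, v1, v2, v4}: v1→v3 (12), v2→v3 (10), v4→Exit (11).
Cut capacity = 12 + 10 + 11 = 33.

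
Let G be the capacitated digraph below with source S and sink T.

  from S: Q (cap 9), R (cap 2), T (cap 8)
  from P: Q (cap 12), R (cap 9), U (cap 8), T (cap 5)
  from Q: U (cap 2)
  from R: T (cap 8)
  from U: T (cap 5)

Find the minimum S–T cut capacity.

12

Augment S→T: bottleneck 8, flow now 8.
Augment S→R→T: bottleneck 2, flow now 10.
Augment S→Q→U→T: bottleneck 2, flow now 12.
No augmenting path remains; maximum flow = 12.
By max-flow min-cut, the minimum cut capacity equals the max flow.
In the residual graph, reachable from S: {S, Q}.
Min-cut edges: S→R (2), S→T (8), Q→U (2); capacity 2 + 8 + 2 = 12.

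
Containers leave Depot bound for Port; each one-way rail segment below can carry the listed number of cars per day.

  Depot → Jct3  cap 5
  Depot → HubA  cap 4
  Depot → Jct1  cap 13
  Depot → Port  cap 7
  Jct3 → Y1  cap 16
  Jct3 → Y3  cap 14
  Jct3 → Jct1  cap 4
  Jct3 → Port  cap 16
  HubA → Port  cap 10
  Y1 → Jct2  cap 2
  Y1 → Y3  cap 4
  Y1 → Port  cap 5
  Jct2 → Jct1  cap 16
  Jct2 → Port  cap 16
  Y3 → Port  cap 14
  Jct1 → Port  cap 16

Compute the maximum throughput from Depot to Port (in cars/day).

29

Augment Depot→Port: bottleneck 7, flow now 7.
Augment Depot→Jct3→Port: bottleneck 5, flow now 12.
Augment Depot→HubA→Port: bottleneck 4, flow now 16.
Augment Depot→Jct1→Port: bottleneck 13, flow now 29.
No augmenting path remains; maximum flow = 29.
In the residual graph, reachable from Depot: {Depot}.
Min-cut edges: Depot→Jct3 (5), Depot→HubA (4), Depot→Jct1 (13), Depot→Port (7); capacity 5 + 4 + 13 + 7 = 29.
This cut is saturated, so no flow can exceed 29.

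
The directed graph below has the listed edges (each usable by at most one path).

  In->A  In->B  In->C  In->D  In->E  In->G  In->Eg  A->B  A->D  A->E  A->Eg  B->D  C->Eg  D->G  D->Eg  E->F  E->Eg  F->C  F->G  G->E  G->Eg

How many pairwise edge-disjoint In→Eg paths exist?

6

Assign every edge capacity 1; by Menger, the answer equals the max flow.
Path In→Eg (+1); total 1.
Path In→A→Eg (+1); total 2.
Path In→C→Eg (+1); total 3.
Path In→D→Eg (+1); total 4.
Path In→E→Eg (+1); total 5.
Path In→G→Eg (+1); total 6.
No residual In→Eg path; max flow = 6.
Certifying cut of size 6: {C→Eg, D→Eg, E→Eg, G→Eg, In→A, In→Eg}.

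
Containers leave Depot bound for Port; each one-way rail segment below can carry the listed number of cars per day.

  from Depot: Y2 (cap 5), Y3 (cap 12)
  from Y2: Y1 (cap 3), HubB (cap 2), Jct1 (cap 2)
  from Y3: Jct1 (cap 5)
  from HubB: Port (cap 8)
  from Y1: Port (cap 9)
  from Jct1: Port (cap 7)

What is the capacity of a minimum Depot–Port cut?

10

Augment Depot→Y2→HubB→Port: bottleneck 2, flow now 2.
Augment Depot→Y2→Y1→Port: bottleneck 3, flow now 5.
Augment Depot→Y3→Jct1→Port: bottleneck 5, flow now 10.
No augmenting path remains; maximum flow = 10.
By max-flow min-cut, the minimum cut capacity equals the max flow.
In the residual graph, reachable from Depot: {Depot, Y3}.
Min-cut edges: Depot→Y2 (5), Y3→Jct1 (5); capacity 5 + 5 = 10.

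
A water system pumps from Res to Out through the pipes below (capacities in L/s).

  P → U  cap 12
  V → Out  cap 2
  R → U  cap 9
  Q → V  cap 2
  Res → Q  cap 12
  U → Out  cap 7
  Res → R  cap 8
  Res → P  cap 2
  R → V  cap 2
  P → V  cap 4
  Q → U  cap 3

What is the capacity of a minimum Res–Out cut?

9

Augment Res→P→U→Out: bottleneck 2, flow now 2.
Augment Res→Q→U→Out: bottleneck 3, flow now 5.
Augment Res→Q→V→Out: bottleneck 2, flow now 7.
Augment Res→R→U→Out: bottleneck 2, flow now 9.
No augmenting path remains; maximum flow = 9.
By max-flow min-cut, the minimum cut capacity equals the max flow.
In the residual graph, reachable from Res: {Res, P, Q, R, U, V}.
Min-cut edges: U→Out (7), V→Out (2); capacity 7 + 2 = 9.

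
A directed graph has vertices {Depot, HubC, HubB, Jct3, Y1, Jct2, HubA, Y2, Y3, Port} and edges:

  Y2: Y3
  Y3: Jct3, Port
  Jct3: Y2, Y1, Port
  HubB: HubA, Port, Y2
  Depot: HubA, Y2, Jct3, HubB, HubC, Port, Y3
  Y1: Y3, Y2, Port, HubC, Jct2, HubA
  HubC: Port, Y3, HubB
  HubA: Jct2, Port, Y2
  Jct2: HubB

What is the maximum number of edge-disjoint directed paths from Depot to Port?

7

Assign every edge capacity 1; by Menger, the answer equals the max flow.
Path Depot→Port (+1); total 1.
Path Depot→HubC→Port (+1); total 2.
Path Depot→HubB→Port (+1); total 3.
Path Depot→Jct3→Port (+1); total 4.
Path Depot→HubA→Port (+1); total 5.
Path Depot→Y3→Port (+1); total 6.
Path Depot→Y2→Y3→Jct3→Y1→Port (+1); total 7.
No residual Depot→Port path; max flow = 7.
Certifying cut of size 7: {Depot→HubA, Depot→HubB, Depot→HubC, Depot→Jct3, Depot→Port, Depot→Y2, Depot→Y3}.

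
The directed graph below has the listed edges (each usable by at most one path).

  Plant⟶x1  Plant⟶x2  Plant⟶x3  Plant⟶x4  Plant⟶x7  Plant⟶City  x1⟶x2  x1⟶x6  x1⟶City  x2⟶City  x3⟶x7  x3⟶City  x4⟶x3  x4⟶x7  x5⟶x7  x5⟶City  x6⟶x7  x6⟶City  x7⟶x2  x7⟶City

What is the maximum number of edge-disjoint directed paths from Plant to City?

Assign every edge capacity 1; by Menger, the answer equals the max flow.
Path Plant→City (+1); total 1.
Path Plant→x1→City (+1); total 2.
Path Plant→x2→City (+1); total 3.
Path Plant→x3→City (+1); total 4.
Path Plant→x7→City (+1); total 5.
No residual Plant→City path; max flow = 5.
Certifying cut of size 5: {Plant→City, Plant→x1, x2→City, x3→City, x7→City}.

5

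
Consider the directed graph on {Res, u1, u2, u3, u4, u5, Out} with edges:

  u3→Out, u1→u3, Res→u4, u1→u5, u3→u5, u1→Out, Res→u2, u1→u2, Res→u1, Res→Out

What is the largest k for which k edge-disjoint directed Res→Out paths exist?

Assign every edge capacity 1; by Menger, the answer equals the max flow.
Path Res→Out (+1); total 1.
Path Res→u1→Out (+1); total 2.
No residual Res→Out path; max flow = 2.
Certifying cut of size 2: {Res→Out, Res→u1}.

2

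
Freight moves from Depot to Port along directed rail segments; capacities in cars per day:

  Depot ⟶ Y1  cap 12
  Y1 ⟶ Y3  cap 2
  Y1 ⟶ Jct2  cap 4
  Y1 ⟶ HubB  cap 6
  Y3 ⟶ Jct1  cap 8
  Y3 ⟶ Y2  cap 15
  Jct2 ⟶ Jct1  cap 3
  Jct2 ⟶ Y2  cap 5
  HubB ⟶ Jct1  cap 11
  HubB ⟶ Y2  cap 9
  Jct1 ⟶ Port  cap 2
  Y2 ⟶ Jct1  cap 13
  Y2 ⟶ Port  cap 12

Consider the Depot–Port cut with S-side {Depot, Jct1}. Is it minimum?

Given cut capacity: 12 + 2 = 14.
Augment Depot→Y1→Y3→Jct1→Port: bottleneck 2, flow now 2.
Augment Depot→Y1→Jct2→Y2→Port: bottleneck 4, flow now 6.
Augment Depot→Y1→HubB→Y2→Port: bottleneck 6, flow now 12.
No augmenting path remains; maximum flow = 12.
In the residual graph, reachable from Depot: {Depot}.
Min-cut edges: Depot→Y1 (12); capacity 12 = 12.
Cut capacity 14 exceeds the max flow 12, so it is not minimum.

No — its capacity is 14, but the minimum cut has capacity 12.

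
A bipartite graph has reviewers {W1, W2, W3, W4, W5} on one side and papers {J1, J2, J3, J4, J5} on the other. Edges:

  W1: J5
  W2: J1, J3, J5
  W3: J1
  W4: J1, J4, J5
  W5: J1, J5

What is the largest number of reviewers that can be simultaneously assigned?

Unit-capacity flow: source→left, listed edges, right→sink; max matching = max flow.
Augmenting path W1→J5 (+1); matched 1.
Augmenting path W2→J1 (+1); matched 2.
Augmenting path W4→J4 (+1); matched 3.
Augmenting path W3→J1→W2→J3 (+1); matched 4.
No augmenting path remains; maximum matching = 4.
König certificate: {W2, W4, J1, J5} is a vertex cover of size 4 (every listed pair touches it), so no matching can be larger.

4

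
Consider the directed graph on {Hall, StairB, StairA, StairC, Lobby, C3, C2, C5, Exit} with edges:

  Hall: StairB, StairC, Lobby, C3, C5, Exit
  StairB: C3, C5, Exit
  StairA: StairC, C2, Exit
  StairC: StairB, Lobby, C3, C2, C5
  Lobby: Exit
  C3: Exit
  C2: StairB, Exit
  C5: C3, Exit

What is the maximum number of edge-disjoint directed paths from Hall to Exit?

6

Assign every edge capacity 1; by Menger, the answer equals the max flow.
Path Hall→Exit (+1); total 1.
Path Hall→StairB→Exit (+1); total 2.
Path Hall→Lobby→Exit (+1); total 3.
Path Hall→C3→Exit (+1); total 4.
Path Hall→C5→Exit (+1); total 5.
Path Hall→StairC→C2→Exit (+1); total 6.
No residual Hall→Exit path; max flow = 6.
Certifying cut of size 6: {Hall→C3, Hall→C5, Hall→Exit, Hall→Lobby, Hall→StairB, Hall→StairC}.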